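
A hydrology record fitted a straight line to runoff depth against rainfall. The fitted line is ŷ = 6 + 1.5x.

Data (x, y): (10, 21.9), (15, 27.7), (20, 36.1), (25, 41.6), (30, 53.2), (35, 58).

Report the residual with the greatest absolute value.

x=10: ŷ = 6 + 1.5·10 = 21; r = 21.9 − 21 = 0.9
x=15: ŷ = 6 + 1.5·15 = 28.5; r = 27.7 − 28.5 = -0.8
x=20: ŷ = 6 + 1.5·20 = 36; r = 36.1 − 36 = 0.1
x=25: ŷ = 6 + 1.5·25 = 43.5; r = 41.6 − 43.5 = -1.9
x=30: ŷ = 6 + 1.5·30 = 51; r = 53.2 − 51 = 2.2
x=35: ŷ = 6 + 1.5·35 = 58.5; r = 58 − 58.5 = -0.5
Largest |r| is 2.2 at x = 30, residual 2.2.

r = 2.2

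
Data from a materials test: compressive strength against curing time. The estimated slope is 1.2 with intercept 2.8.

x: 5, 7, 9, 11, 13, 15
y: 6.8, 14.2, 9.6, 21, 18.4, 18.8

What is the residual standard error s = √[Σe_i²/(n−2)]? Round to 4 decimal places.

s = 3.8079

x=5: ŷ = 2.8 + 1.2·5 = 8.8; e = 6.8 − 8.8 = -2
x=7: ŷ = 2.8 + 1.2·7 = 11.2; e = 14.2 − 11.2 = 3
x=9: ŷ = 2.8 + 1.2·9 = 13.6; e = 9.6 − 13.6 = -4
x=11: ŷ = 2.8 + 1.2·11 = 16; e = 21 − 16 = 5
x=13: ŷ = 2.8 + 1.2·13 = 18.4; e = 18.4 − 18.4 = 0
x=15: ŷ = 2.8 + 1.2·15 = 20.8; e = 18.8 − 20.8 = -2
SSE = 4 + 9 + 16 + 25 + 0 + 4 = 58
s = √(58/4) = √14.5 ≈ 3.8079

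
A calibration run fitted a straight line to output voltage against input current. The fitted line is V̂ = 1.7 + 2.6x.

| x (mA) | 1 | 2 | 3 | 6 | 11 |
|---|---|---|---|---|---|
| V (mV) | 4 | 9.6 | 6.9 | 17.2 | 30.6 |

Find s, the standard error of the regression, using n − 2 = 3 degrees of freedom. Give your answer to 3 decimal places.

s = 2.179

x=1: V̂ = 1.7 + 2.6·1 = 4.3; r = 4 − 4.3 = -0.3
x=2: V̂ = 1.7 + 2.6·2 = 6.9; r = 9.6 − 6.9 = 2.7
x=3: V̂ = 1.7 + 2.6·3 = 9.5; r = 6.9 − 9.5 = -2.6
x=6: V̂ = 1.7 + 2.6·6 = 17.3; r = 17.2 − 17.3 = -0.1
x=11: V̂ = 1.7 + 2.6·11 = 30.3; r = 30.6 − 30.3 = 0.3
SSE = 0.09 + 7.29 + 6.76 + 0.01 + 0.09 = 14.24
s = √(14.24/3) = √4.74667 ≈ 2.179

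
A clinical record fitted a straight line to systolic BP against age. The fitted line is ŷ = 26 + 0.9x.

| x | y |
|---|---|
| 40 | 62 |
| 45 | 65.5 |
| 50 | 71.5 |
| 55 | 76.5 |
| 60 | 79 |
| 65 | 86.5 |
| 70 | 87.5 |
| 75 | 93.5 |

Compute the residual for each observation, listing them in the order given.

x=40: ŷ = 26 + 0.9·40 = 62; r = 62 − 62 = 0
x=45: ŷ = 26 + 0.9·45 = 66.5; r = 65.5 − 66.5 = -1
x=50: ŷ = 26 + 0.9·50 = 71; r = 71.5 − 71 = 0.5
x=55: ŷ = 26 + 0.9·55 = 75.5; r = 76.5 − 75.5 = 1
x=60: ŷ = 26 + 0.9·60 = 80; r = 79 − 80 = -1
x=65: ŷ = 26 + 0.9·65 = 84.5; r = 86.5 − 84.5 = 2
x=70: ŷ = 26 + 0.9·70 = 89; r = 87.5 − 89 = -1.5
x=75: ŷ = 26 + 0.9·75 = 93.5; r = 93.5 − 93.5 = 0

0, -1, 0.5, 1, -1, 2, -1.5, 0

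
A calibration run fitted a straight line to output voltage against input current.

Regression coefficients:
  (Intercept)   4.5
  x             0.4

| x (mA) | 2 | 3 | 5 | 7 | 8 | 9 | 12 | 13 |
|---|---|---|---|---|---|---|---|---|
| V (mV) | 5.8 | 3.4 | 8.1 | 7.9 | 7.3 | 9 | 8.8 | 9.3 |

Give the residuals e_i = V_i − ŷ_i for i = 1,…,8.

0.5, -2.3, 1.6, 0.6, -0.4, 0.9, -0.5, -0.4

x=2: ŷ = 4.5 + 0.4·2 = 5.3; e = 5.8 − 5.3 = 0.5
x=3: ŷ = 4.5 + 0.4·3 = 5.7; e = 3.4 − 5.7 = -2.3
x=5: ŷ = 4.5 + 0.4·5 = 6.5; e = 8.1 − 6.5 = 1.6
x=7: ŷ = 4.5 + 0.4·7 = 7.3; e = 7.9 − 7.3 = 0.6
x=8: ŷ = 4.5 + 0.4·8 = 7.7; e = 7.3 − 7.7 = -0.4
x=9: ŷ = 4.5 + 0.4·9 = 8.1; e = 9 − 8.1 = 0.9
x=12: ŷ = 4.5 + 0.4·12 = 9.3; e = 8.8 − 9.3 = -0.5
x=13: ŷ = 4.5 + 0.4·13 = 9.7; e = 9.3 − 9.7 = -0.4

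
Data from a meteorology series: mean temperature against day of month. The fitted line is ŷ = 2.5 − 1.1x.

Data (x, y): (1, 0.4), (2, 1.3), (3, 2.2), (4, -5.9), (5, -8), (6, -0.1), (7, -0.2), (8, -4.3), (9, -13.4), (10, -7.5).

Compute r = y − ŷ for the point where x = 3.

r = 3

ŷ = 2.5 − 1.1·3 = -0.8
r = 2.2 − (-0.8) = 3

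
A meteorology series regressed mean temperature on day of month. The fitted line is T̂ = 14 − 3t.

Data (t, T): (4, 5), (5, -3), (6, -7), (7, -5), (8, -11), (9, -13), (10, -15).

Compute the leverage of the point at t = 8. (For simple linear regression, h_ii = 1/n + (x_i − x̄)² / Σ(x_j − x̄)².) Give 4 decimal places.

t̄ = (4 + 5 + 6 + 7 + 8 + 9 + 10)/7 = 7
Σ(t − t̄)² = 9 + 4 + 1 + 0 + 1 + 4 + 9 = 28
h = 1/7 + (1)²/28 = 0.142857 + 0.0357143 = 0.1786

h = 0.1786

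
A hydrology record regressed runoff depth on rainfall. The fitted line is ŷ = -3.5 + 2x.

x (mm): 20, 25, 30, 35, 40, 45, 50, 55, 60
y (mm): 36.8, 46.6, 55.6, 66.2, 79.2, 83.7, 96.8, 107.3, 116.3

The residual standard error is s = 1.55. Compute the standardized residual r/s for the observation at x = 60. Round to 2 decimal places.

ŷ = -3.5 + 2·60 = 116.5
r = 116.3 − 116.5 = -0.2
r/s = -0.2 / 1.55 = -0.13

-0.13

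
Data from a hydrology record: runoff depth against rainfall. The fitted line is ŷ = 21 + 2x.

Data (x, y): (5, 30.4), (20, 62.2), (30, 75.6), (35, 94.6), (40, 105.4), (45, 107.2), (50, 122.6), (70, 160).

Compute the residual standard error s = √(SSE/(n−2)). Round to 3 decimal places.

x=5: ŷ = 21 + 2·5 = 31; e = 30.4 − 31 = -0.6
x=20: ŷ = 21 + 2·20 = 61; e = 62.2 − 61 = 1.2
x=30: ŷ = 21 + 2·30 = 81; e = 75.6 − 81 = -5.4
x=35: ŷ = 21 + 2·35 = 91; e = 94.6 − 91 = 3.6
x=40: ŷ = 21 + 2·40 = 101; e = 105.4 − 101 = 4.4
x=45: ŷ = 21 + 2·45 = 111; e = 107.2 − 111 = -3.8
x=50: ŷ = 21 + 2·50 = 121; e = 122.6 − 121 = 1.6
x=70: ŷ = 21 + 2·70 = 161; e = 160 − 161 = -1
SSE = 0.36 + 1.44 + 29.16 + 12.96 + 19.36 + 14.44 + 2.56 + 1 = 81.28
s = √(81.28/6) = √13.5467 ≈ 3.681

s = 3.681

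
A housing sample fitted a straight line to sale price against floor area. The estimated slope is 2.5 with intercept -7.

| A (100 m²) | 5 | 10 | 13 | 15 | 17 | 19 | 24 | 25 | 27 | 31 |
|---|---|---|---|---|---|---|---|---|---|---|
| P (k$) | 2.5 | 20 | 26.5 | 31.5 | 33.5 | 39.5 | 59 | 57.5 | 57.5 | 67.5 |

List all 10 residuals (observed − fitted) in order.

-3, 2, 1, 1, -2, -1, 6, 2, -3, -3

A=5: P̂ = -7 + 2.5·5 = 5.5; r = 2.5 − 5.5 = -3
A=10: P̂ = -7 + 2.5·10 = 18; r = 20 − 18 = 2
A=13: P̂ = -7 + 2.5·13 = 25.5; r = 26.5 − 25.5 = 1
A=15: P̂ = -7 + 2.5·15 = 30.5; r = 31.5 − 30.5 = 1
A=17: P̂ = -7 + 2.5·17 = 35.5; r = 33.5 − 35.5 = -2
A=19: P̂ = -7 + 2.5·19 = 40.5; r = 39.5 − 40.5 = -1
A=24: P̂ = -7 + 2.5·24 = 53; r = 59 − 53 = 6
A=25: P̂ = -7 + 2.5·25 = 55.5; r = 57.5 − 55.5 = 2
A=27: P̂ = -7 + 2.5·27 = 60.5; r = 57.5 − 60.5 = -3
A=31: P̂ = -7 + 2.5·31 = 70.5; r = 67.5 − 70.5 = -3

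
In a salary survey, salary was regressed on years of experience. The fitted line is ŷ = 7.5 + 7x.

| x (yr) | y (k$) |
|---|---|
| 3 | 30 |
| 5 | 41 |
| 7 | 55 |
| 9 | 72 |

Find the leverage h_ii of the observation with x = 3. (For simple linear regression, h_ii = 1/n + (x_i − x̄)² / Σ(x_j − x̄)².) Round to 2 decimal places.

x̄ = (3 + 5 + 7 + 9)/4 = 6
Σ(x − x̄)² = 9 + 1 + 1 + 9 = 20
h = 1/4 + (-3)²/20 = 0.25 + 0.45 = 0.70

h = 0.70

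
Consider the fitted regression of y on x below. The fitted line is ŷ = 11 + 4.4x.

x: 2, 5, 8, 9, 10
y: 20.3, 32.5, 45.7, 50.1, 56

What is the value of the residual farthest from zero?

e = 1

x=2: ŷ = 11 + 4.4·2 = 19.8; e = 20.3 − 19.8 = 0.5
x=5: ŷ = 11 + 4.4·5 = 33; e = 32.5 − 33 = -0.5
x=8: ŷ = 11 + 4.4·8 = 46.2; e = 45.7 − 46.2 = -0.5
x=9: ŷ = 11 + 4.4·9 = 50.6; e = 50.1 − 50.6 = -0.5
x=10: ŷ = 11 + 4.4·10 = 55; e = 56 − 55 = 1
Largest |e| is 1 at x = 10, residual 1.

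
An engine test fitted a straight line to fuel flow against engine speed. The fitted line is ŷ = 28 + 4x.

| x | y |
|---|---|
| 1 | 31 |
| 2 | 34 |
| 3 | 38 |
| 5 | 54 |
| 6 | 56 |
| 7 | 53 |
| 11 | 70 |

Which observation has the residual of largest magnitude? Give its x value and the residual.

x=1: ŷ = 28 + 4·1 = 32; r = 31 − 32 = -1
x=2: ŷ = 28 + 4·2 = 36; r = 34 − 36 = -2
x=3: ŷ = 28 + 4·3 = 40; r = 38 − 40 = -2
x=5: ŷ = 28 + 4·5 = 48; r = 54 − 48 = 6
x=6: ŷ = 28 + 4·6 = 52; r = 56 − 52 = 4
x=7: ŷ = 28 + 4·7 = 56; r = 53 − 56 = -3
x=11: ŷ = 28 + 4·11 = 72; r = 70 − 72 = -2
Largest |r| is 6 at x = 5, residual 6.

x = 5, r = 6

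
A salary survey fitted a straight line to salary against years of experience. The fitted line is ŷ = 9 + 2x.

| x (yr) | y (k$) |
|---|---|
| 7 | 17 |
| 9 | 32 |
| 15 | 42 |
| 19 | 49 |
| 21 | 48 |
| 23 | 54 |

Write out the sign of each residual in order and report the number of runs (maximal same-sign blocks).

3 runs

x=7: ŷ = 9 + 2·7 = 23; r = 17 − 23 = -6
x=9: ŷ = 9 + 2·9 = 27; r = 32 − 27 = 5
x=15: ŷ = 9 + 2·15 = 39; r = 42 − 39 = 3
x=19: ŷ = 9 + 2·19 = 47; r = 49 − 47 = 2
x=21: ŷ = 9 + 2·21 = 51; r = 48 − 51 = -3
x=23: ŷ = 9 + 2·23 = 55; r = 54 − 55 = -1
Signs: − + + + − −
Runs: −×1, +×3, −×2 → 3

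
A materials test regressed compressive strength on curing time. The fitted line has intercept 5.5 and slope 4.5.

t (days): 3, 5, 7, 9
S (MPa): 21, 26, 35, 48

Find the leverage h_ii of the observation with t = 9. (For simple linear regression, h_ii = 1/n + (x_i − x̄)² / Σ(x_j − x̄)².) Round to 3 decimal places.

h = 0.700

t̄ = (3 + 5 + 7 + 9)/4 = 6
Σ(t − t̄)² = 9 + 1 + 1 + 9 = 20
h = 1/4 + (3)²/20 = 0.25 + 0.45 = 0.700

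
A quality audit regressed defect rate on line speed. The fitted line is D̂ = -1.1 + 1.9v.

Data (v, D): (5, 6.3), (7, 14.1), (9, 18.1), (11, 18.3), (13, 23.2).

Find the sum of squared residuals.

SSE = 14.84

v=5: D̂ = -1.1 + 1.9·5 = 8.4; e = 6.3 − 8.4 = -2.1
v=7: D̂ = -1.1 + 1.9·7 = 12.2; e = 14.1 − 12.2 = 1.9
v=9: D̂ = -1.1 + 1.9·9 = 16; e = 18.1 − 16 = 2.1
v=11: D̂ = -1.1 + 1.9·11 = 19.8; e = 18.3 − 19.8 = -1.5
v=13: D̂ = -1.1 + 1.9·13 = 23.6; e = 23.2 − 23.6 = -0.4
SSE = 4.41 + 3.61 + 4.41 + 2.25 + 0.16 = 14.84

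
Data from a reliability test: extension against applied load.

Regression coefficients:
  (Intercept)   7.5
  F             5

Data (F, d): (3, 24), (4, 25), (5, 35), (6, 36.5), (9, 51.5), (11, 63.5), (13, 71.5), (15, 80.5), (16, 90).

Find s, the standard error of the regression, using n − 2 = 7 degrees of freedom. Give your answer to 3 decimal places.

F=3: ŷ = 7.5 + 5·3 = 22.5; e = 24 − 22.5 = 1.5
F=4: ŷ = 7.5 + 5·4 = 27.5; e = 25 − 27.5 = -2.5
F=5: ŷ = 7.5 + 5·5 = 32.5; e = 35 − 32.5 = 2.5
F=6: ŷ = 7.5 + 5·6 = 37.5; e = 36.5 − 37.5 = -1
F=9: ŷ = 7.5 + 5·9 = 52.5; e = 51.5 − 52.5 = -1
F=11: ŷ = 7.5 + 5·11 = 62.5; e = 63.5 − 62.5 = 1
F=13: ŷ = 7.5 + 5·13 = 72.5; e = 71.5 − 72.5 = -1
F=15: ŷ = 7.5 + 5·15 = 82.5; e = 80.5 − 82.5 = -2
F=16: ŷ = 7.5 + 5·16 = 87.5; e = 90 − 87.5 = 2.5
SSE = 2.25 + 6.25 + 6.25 + 1 + 1 + 1 + 1 + 4 + 6.25 = 29
s = √(29/7) = √4.14286 ≈ 2.035

s = 2.035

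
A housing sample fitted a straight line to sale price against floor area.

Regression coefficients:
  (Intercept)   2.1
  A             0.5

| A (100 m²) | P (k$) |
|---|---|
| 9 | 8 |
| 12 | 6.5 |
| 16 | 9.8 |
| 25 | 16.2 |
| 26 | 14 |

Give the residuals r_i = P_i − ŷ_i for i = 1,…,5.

1.4, -1.6, -0.3, 1.6, -1.1

A=9: ŷ = 2.1 + 0.5·9 = 6.6; r = 8 − 6.6 = 1.4
A=12: ŷ = 2.1 + 0.5·12 = 8.1; r = 6.5 − 8.1 = -1.6
A=16: ŷ = 2.1 + 0.5·16 = 10.1; r = 9.8 − 10.1 = -0.3
A=25: ŷ = 2.1 + 0.5·25 = 14.6; r = 16.2 − 14.6 = 1.6
A=26: ŷ = 2.1 + 0.5·26 = 15.1; r = 14 − 15.1 = -1.1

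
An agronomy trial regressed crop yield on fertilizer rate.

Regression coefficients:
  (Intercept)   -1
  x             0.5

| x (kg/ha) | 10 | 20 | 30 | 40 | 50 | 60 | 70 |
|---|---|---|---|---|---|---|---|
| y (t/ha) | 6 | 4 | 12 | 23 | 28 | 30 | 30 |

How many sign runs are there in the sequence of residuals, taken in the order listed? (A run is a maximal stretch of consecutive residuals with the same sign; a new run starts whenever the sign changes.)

4 runs

x=10: ŷ = -1 + 0.5·10 = 4; e = 6 − 4 = 2
x=20: ŷ = -1 + 0.5·20 = 9; e = 4 − 9 = -5
x=30: ŷ = -1 + 0.5·30 = 14; e = 12 − 14 = -2
x=40: ŷ = -1 + 0.5·40 = 19; e = 23 − 19 = 4
x=50: ŷ = -1 + 0.5·50 = 24; e = 28 − 24 = 4
x=60: ŷ = -1 + 0.5·60 = 29; e = 30 − 29 = 1
x=70: ŷ = -1 + 0.5·70 = 34; e = 30 − 34 = -4
Signs: + − − + + + −
Runs: +×1, −×2, +×3, −×1 → 4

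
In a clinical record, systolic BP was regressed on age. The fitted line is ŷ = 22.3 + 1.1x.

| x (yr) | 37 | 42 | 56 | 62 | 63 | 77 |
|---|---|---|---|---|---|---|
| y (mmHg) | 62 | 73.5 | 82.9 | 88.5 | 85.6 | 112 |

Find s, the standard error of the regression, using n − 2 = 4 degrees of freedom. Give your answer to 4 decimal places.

x=37: ŷ = 22.3 + 1.1·37 = 63; r = 62 − 63 = -1
x=42: ŷ = 22.3 + 1.1·42 = 68.5; r = 73.5 − 68.5 = 5
x=56: ŷ = 22.3 + 1.1·56 = 83.9; r = 82.9 − 83.9 = -1
x=62: ŷ = 22.3 + 1.1·62 = 90.5; r = 88.5 − 90.5 = -2
x=63: ŷ = 22.3 + 1.1·63 = 91.6; r = 85.6 − 91.6 = -6
x=77: ŷ = 22.3 + 1.1·77 = 107; r = 112 − 107 = 5
SSE = 1 + 25 + 1 + 4 + 36 + 25 = 92
s = √(92/4) = √23 ≈ 4.7958

s = 4.7958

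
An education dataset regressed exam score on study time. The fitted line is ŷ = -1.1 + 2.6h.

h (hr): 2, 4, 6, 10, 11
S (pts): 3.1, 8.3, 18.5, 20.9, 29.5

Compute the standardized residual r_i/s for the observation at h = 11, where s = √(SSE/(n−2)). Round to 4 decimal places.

h=2: ŷ = -1.1 + 2.6·2 = 4.1; r = 3.1 − 4.1 = -1
h=4: ŷ = -1.1 + 2.6·4 = 9.3; r = 8.3 − 9.3 = -1
h=6: ŷ = -1.1 + 2.6·6 = 14.5; r = 18.5 − 14.5 = 4
h=10: ŷ = -1.1 + 2.6·10 = 24.9; r = 20.9 − 24.9 = -4
h=11: ŷ = -1.1 + 2.6·11 = 27.5; r = 29.5 − 27.5 = 2
SSE = 1 + 1 + 16 + 16 + 4 = 38
s = √(38/3) = 3.55903
r/s = 2 / 3.55903 = 0.5620

0.5620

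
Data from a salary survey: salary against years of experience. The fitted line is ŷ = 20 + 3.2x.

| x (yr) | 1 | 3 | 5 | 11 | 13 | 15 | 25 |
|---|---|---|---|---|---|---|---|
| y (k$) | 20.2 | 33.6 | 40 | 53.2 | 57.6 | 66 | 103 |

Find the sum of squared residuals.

SSE = 74

x=1: ŷ = 20 + 3.2·1 = 23.2; r = 20.2 − 23.2 = -3
x=3: ŷ = 20 + 3.2·3 = 29.6; r = 33.6 − 29.6 = 4
x=5: ŷ = 20 + 3.2·5 = 36; r = 40 − 36 = 4
x=11: ŷ = 20 + 3.2·11 = 55.2; r = 53.2 − 55.2 = -2
x=13: ŷ = 20 + 3.2·13 = 61.6; r = 57.6 − 61.6 = -4
x=15: ŷ = 20 + 3.2·15 = 68; r = 66 − 68 = -2
x=25: ŷ = 20 + 3.2·25 = 100; r = 103 − 100 = 3
SSE = 9 + 16 + 16 + 4 + 16 + 4 + 9 = 74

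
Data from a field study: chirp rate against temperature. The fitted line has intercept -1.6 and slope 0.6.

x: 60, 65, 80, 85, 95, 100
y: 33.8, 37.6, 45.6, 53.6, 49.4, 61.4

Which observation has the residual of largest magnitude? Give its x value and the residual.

x=60: ŷ = -1.6 + 0.6·60 = 34.4; r = 33.8 − 34.4 = -0.6
x=65: ŷ = -1.6 + 0.6·65 = 37.4; r = 37.6 − 37.4 = 0.2
x=80: ŷ = -1.6 + 0.6·80 = 46.4; r = 45.6 − 46.4 = -0.8
x=85: ŷ = -1.6 + 0.6·85 = 49.4; r = 53.6 − 49.4 = 4.2
x=95: ŷ = -1.6 + 0.6·95 = 55.4; r = 49.4 − 55.4 = -6
x=100: ŷ = -1.6 + 0.6·100 = 58.4; r = 61.4 − 58.4 = 3
Largest |r| is 6 at x = 95, residual -6.

x = 95, r = -6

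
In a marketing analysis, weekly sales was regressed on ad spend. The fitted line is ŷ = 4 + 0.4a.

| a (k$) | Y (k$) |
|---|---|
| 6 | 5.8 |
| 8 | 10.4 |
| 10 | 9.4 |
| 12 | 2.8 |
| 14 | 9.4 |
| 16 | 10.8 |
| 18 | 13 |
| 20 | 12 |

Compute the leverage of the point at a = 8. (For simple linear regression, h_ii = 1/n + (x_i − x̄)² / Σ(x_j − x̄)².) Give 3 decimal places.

ā = (6 + 8 + 10 + 12 + 14 + 16 + 18 + 20)/8 = 13
Σ(a − ā)² = 49 + 25 + 9 + 1 + 1 + 9 + 25 + 49 = 168
h = 1/8 + (-5)²/168 = 0.125 + 0.14881 = 0.274

h = 0.274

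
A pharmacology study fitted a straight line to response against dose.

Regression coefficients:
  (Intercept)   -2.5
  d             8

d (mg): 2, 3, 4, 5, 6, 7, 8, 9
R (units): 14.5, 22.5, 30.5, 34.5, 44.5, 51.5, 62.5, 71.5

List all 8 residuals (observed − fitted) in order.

d=2: ŷ = -2.5 + 8·2 = 13.5; e = 14.5 − 13.5 = 1
d=3: ŷ = -2.5 + 8·3 = 21.5; e = 22.5 − 21.5 = 1
d=4: ŷ = -2.5 + 8·4 = 29.5; e = 30.5 − 29.5 = 1
d=5: ŷ = -2.5 + 8·5 = 37.5; e = 34.5 − 37.5 = -3
d=6: ŷ = -2.5 + 8·6 = 45.5; e = 44.5 − 45.5 = -1
d=7: ŷ = -2.5 + 8·7 = 53.5; e = 51.5 − 53.5 = -2
d=8: ŷ = -2.5 + 8·8 = 61.5; e = 62.5 − 61.5 = 1
d=9: ŷ = -2.5 + 8·9 = 69.5; e = 71.5 − 69.5 = 2

1, 1, 1, -3, -1, -2, 1, 2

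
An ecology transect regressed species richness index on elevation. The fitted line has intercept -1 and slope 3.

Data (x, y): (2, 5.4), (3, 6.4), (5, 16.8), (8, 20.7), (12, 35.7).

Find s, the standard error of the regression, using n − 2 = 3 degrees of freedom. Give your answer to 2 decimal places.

x=2: ŷ = -1 + 3·2 = 5; r = 5.4 − 5 = 0.4
x=3: ŷ = -1 + 3·3 = 8; r = 6.4 − 8 = -1.6
x=5: ŷ = -1 + 3·5 = 14; r = 16.8 − 14 = 2.8
x=8: ŷ = -1 + 3·8 = 23; r = 20.7 − 23 = -2.3
x=12: ŷ = -1 + 3·12 = 35; r = 35.7 − 35 = 0.7
SSE = 0.16 + 2.56 + 7.84 + 5.29 + 0.49 = 16.34
s = √(16.34/3) = √5.44667 ≈ 2.33

s = 2.33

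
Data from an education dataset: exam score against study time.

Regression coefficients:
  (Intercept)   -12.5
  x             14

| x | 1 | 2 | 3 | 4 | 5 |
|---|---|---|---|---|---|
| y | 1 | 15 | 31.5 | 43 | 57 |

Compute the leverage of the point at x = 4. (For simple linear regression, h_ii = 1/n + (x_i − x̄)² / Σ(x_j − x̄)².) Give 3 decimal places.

h = 0.300

x̄ = (1 + 2 + 3 + 4 + 5)/5 = 3
Σ(x − x̄)² = 4 + 1 + 0 + 1 + 4 = 10
h = 1/5 + (1)²/10 = 0.2 + 0.1 = 0.300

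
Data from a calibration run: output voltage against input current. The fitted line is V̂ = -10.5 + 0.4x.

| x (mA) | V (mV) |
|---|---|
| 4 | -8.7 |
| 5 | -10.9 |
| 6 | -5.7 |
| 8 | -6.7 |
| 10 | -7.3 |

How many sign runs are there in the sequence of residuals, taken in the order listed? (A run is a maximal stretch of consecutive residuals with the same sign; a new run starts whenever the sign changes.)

x=4: V̂ = -10.5 + 0.4·4 = -8.9; r = -8.7 − (-8.9) = 0.2
x=5: V̂ = -10.5 + 0.4·5 = -8.5; r = -10.9 − (-8.5) = -2.4
x=6: V̂ = -10.5 + 0.4·6 = -8.1; r = -5.7 − (-8.1) = 2.4
x=8: V̂ = -10.5 + 0.4·8 = -7.3; r = -6.7 − (-7.3) = 0.6
x=10: V̂ = -10.5 + 0.4·10 = -6.5; r = -7.3 − (-6.5) = -0.8
Signs: + − + + −
Runs: +×1, −×1, +×2, −×1 → 4

4 runs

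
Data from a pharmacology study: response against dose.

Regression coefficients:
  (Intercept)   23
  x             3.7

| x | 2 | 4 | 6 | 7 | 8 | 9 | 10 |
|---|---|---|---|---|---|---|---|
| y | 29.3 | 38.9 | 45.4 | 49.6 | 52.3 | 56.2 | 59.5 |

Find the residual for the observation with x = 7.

e = 0.7

ŷ = 23 + 3.7·7 = 48.9
e = 49.6 − 48.9 = 0.7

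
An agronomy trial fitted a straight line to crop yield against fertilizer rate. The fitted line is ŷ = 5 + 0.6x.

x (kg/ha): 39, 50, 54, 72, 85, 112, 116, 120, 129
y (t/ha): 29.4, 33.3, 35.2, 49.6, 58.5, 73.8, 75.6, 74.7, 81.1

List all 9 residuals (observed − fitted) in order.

x=39: ŷ = 5 + 0.6·39 = 28.4; e = 29.4 − 28.4 = 1
x=50: ŷ = 5 + 0.6·50 = 35; e = 33.3 − 35 = -1.7
x=54: ŷ = 5 + 0.6·54 = 37.4; e = 35.2 − 37.4 = -2.2
x=72: ŷ = 5 + 0.6·72 = 48.2; e = 49.6 − 48.2 = 1.4
x=85: ŷ = 5 + 0.6·85 = 56; e = 58.5 − 56 = 2.5
x=112: ŷ = 5 + 0.6·112 = 72.2; e = 73.8 − 72.2 = 1.6
x=116: ŷ = 5 + 0.6·116 = 74.6; e = 75.6 − 74.6 = 1
x=120: ŷ = 5 + 0.6·120 = 77; e = 74.7 − 77 = -2.3
x=129: ŷ = 5 + 0.6·129 = 82.4; e = 81.1 − 82.4 = -1.3

1, -1.7, -2.2, 1.4, 2.5, 1.6, 1, -2.3, -1.3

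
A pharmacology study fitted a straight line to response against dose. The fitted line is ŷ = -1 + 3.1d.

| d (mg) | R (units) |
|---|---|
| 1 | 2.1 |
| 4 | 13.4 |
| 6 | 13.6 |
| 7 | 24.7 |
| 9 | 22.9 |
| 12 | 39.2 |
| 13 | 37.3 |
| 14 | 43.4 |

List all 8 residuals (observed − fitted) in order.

d=1: ŷ = -1 + 3.1·1 = 2.1; e = 2.1 − 2.1 = 0
d=4: ŷ = -1 + 3.1·4 = 11.4; e = 13.4 − 11.4 = 2
d=6: ŷ = -1 + 3.1·6 = 17.6; e = 13.6 − 17.6 = -4
d=7: ŷ = -1 + 3.1·7 = 20.7; e = 24.7 − 20.7 = 4
d=9: ŷ = -1 + 3.1·9 = 26.9; e = 22.9 − 26.9 = -4
d=12: ŷ = -1 + 3.1·12 = 36.2; e = 39.2 − 36.2 = 3
d=13: ŷ = -1 + 3.1·13 = 39.3; e = 37.3 − 39.3 = -2
d=14: ŷ = -1 + 3.1·14 = 42.4; e = 43.4 − 42.4 = 1

0, 2, -4, 4, -4, 3, -2, 1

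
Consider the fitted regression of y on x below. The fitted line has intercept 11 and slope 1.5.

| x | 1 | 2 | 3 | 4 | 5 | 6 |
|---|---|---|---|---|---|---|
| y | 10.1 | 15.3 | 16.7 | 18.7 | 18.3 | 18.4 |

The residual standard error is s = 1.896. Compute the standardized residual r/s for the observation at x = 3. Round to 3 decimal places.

ŷ = 11 + 1.5·3 = 15.5
r = 16.7 − 15.5 = 1.2
r/s = 1.2 / 1.896 = 0.633

0.633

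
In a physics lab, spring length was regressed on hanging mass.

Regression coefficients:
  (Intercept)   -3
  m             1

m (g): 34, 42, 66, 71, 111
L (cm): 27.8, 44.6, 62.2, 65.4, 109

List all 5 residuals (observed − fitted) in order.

m=34: L̂ = -3 + 34 = 31; r = 27.8 − 31 = -3.2
m=42: L̂ = -3 + 42 = 39; r = 44.6 − 39 = 5.6
m=66: L̂ = -3 + 66 = 63; r = 62.2 − 63 = -0.8
m=71: L̂ = -3 + 71 = 68; r = 65.4 − 68 = -2.6
m=111: L̂ = -3 + 111 = 108; r = 109 − 108 = 1

-3.2, 5.6, -0.8, -2.6, 1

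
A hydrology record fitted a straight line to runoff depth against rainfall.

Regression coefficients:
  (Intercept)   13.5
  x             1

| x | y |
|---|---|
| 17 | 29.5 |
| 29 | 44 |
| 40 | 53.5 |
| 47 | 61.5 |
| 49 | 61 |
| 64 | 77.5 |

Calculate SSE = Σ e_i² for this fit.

x=17: ŷ = 13.5 + 17 = 30.5; e = 29.5 − 30.5 = -1
x=29: ŷ = 13.5 + 29 = 42.5; e = 44 − 42.5 = 1.5
x=40: ŷ = 13.5 + 40 = 53.5; e = 53.5 − 53.5 = 0
x=47: ŷ = 13.5 + 47 = 60.5; e = 61.5 − 60.5 = 1
x=49: ŷ = 13.5 + 49 = 62.5; e = 61 − 62.5 = -1.5
x=64: ŷ = 13.5 + 64 = 77.5; e = 77.5 − 77.5 = 0
SSE = 1 + 2.25 + 0 + 1 + 2.25 + 0 = 6.5

SSE = 6.5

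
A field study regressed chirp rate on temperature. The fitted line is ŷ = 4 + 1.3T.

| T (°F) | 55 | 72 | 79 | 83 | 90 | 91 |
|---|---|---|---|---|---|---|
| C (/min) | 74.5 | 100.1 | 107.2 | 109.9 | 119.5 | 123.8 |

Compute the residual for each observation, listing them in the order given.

-1, 2.5, 0.5, -2, -1.5, 1.5

T=55: ŷ = 4 + 1.3·55 = 75.5; e = 74.5 − 75.5 = -1
T=72: ŷ = 4 + 1.3·72 = 97.6; e = 100.1 − 97.6 = 2.5
T=79: ŷ = 4 + 1.3·79 = 106.7; e = 107.2 − 106.7 = 0.5
T=83: ŷ = 4 + 1.3·83 = 111.9; e = 109.9 − 111.9 = -2
T=90: ŷ = 4 + 1.3·90 = 121; e = 119.5 − 121 = -1.5
T=91: ŷ = 4 + 1.3·91 = 122.3; e = 123.8 − 122.3 = 1.5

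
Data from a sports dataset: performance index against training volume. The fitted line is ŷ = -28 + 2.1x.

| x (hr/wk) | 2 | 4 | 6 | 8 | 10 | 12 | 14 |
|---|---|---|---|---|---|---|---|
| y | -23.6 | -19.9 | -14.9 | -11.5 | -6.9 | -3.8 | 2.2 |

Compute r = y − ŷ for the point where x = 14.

ŷ = -28 + 2.1·14 = 1.4
r = 2.2 − 1.4 = 0.8

r = 0.8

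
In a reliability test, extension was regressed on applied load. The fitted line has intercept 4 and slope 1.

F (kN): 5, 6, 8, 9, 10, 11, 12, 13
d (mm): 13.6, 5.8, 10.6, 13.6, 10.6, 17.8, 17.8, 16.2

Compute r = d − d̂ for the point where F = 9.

d̂ = 4 + 9 = 13
r = 13.6 − 13 = 0.6

r = 0.6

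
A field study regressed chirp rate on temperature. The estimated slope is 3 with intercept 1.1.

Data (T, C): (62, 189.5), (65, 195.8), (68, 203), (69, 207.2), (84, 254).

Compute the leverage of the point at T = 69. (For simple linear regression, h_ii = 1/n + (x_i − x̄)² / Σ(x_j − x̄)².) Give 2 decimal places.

T̄ = (62 + 65 + 68 + 69 + 84)/5 = 69.6
Σ(T − T̄)² = 57.76 + 21.16 + 2.56 + 0.36 + 207.36 = 289.2
h = 1/5 + (-0.6)²/289.2 = 0.2 + 0.00124481 = 0.20

h = 0.20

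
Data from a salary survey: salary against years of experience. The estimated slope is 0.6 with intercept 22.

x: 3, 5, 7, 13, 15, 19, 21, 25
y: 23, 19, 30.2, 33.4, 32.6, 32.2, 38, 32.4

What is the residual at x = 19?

ŷ = 22 + 0.6·19 = 33.4
e = 32.2 − 33.4 = -1.2

e = -1.2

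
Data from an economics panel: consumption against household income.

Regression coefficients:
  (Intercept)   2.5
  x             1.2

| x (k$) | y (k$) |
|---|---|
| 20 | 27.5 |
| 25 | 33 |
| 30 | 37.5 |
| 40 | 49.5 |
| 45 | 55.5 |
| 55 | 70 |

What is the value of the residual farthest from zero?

r = 1.5

x=20: ŷ = 2.5 + 1.2·20 = 26.5; r = 27.5 − 26.5 = 1
x=25: ŷ = 2.5 + 1.2·25 = 32.5; r = 33 − 32.5 = 0.5
x=30: ŷ = 2.5 + 1.2·30 = 38.5; r = 37.5 − 38.5 = -1
x=40: ŷ = 2.5 + 1.2·40 = 50.5; r = 49.5 − 50.5 = -1
x=45: ŷ = 2.5 + 1.2·45 = 56.5; r = 55.5 − 56.5 = -1
x=55: ŷ = 2.5 + 1.2·55 = 68.5; r = 70 − 68.5 = 1.5
Largest |r| is 1.5 at x = 55, residual 1.5.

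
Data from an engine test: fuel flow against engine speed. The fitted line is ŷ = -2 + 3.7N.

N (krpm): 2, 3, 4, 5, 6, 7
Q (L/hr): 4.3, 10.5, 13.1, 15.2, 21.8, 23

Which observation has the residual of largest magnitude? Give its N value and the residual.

N = 6, e = 1.6

N=2: ŷ = -2 + 3.7·2 = 5.4; e = 4.3 − 5.4 = -1.1
N=3: ŷ = -2 + 3.7·3 = 9.1; e = 10.5 − 9.1 = 1.4
N=4: ŷ = -2 + 3.7·4 = 12.8; e = 13.1 − 12.8 = 0.3
N=5: ŷ = -2 + 3.7·5 = 16.5; e = 15.2 − 16.5 = -1.3
N=6: ŷ = -2 + 3.7·6 = 20.2; e = 21.8 − 20.2 = 1.6
N=7: ŷ = -2 + 3.7·7 = 23.9; e = 23 − 23.9 = -0.9
Largest |e| is 1.6 at N = 6, residual 1.6.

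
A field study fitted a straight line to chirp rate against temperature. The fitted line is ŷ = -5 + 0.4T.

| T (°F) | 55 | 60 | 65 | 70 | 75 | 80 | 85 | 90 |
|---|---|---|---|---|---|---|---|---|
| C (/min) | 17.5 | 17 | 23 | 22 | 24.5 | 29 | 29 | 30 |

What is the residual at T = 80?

r = 2

ŷ = -5 + 0.4·80 = 27
r = 29 − 27 = 2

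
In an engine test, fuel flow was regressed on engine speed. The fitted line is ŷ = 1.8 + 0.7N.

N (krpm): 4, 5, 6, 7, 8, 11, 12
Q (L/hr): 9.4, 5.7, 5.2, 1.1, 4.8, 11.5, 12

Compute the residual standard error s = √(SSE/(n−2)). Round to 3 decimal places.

s = 3.720

N=4: ŷ = 1.8 + 0.7·4 = 4.6; r = 9.4 − 4.6 = 4.8
N=5: ŷ = 1.8 + 0.7·5 = 5.3; r = 5.7 − 5.3 = 0.4
N=6: ŷ = 1.8 + 0.7·6 = 6; r = 5.2 − 6 = -0.8
N=7: ŷ = 1.8 + 0.7·7 = 6.7; r = 1.1 − 6.7 = -5.6
N=8: ŷ = 1.8 + 0.7·8 = 7.4; r = 4.8 − 7.4 = -2.6
N=11: ŷ = 1.8 + 0.7·11 = 9.5; r = 11.5 − 9.5 = 2
N=12: ŷ = 1.8 + 0.7·12 = 10.2; r = 12 − 10.2 = 1.8
SSE = 23.04 + 0.16 + 0.64 + 31.36 + 6.76 + 4 + 3.24 = 69.2
s = √(69.2/5) = √13.84 ≈ 3.720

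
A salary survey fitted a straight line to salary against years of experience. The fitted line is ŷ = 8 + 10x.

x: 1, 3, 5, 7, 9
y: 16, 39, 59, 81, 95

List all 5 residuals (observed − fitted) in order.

x=1: ŷ = 8 + 10·1 = 18; r = 16 − 18 = -2
x=3: ŷ = 8 + 10·3 = 38; r = 39 − 38 = 1
x=5: ŷ = 8 + 10·5 = 58; r = 59 − 58 = 1
x=7: ŷ = 8 + 10·7 = 78; r = 81 − 78 = 3
x=9: ŷ = 8 + 10·9 = 98; r = 95 − 98 = -3

-2, 1, 1, 3, -3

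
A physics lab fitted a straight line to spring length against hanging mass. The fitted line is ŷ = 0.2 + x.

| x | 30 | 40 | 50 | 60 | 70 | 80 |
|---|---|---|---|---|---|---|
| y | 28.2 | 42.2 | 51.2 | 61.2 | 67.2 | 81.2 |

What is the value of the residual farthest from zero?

e = -3

x=30: ŷ = 0.2 + 30 = 30.2; e = 28.2 − 30.2 = -2
x=40: ŷ = 0.2 + 40 = 40.2; e = 42.2 − 40.2 = 2
x=50: ŷ = 0.2 + 50 = 50.2; e = 51.2 − 50.2 = 1
x=60: ŷ = 0.2 + 60 = 60.2; e = 61.2 − 60.2 = 1
x=70: ŷ = 0.2 + 70 = 70.2; e = 67.2 − 70.2 = -3
x=80: ŷ = 0.2 + 80 = 80.2; e = 81.2 − 80.2 = 1
Largest |e| is 3 at x = 70, residual -3.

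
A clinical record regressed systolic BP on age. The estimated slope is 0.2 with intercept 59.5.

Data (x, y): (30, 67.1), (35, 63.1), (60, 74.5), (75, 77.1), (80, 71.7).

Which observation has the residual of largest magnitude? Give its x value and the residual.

x = 80, e = -3.8

x=30: ŷ = 59.5 + 0.2·30 = 65.5; e = 67.1 − 65.5 = 1.6
x=35: ŷ = 59.5 + 0.2·35 = 66.5; e = 63.1 − 66.5 = -3.4
x=60: ŷ = 59.5 + 0.2·60 = 71.5; e = 74.5 − 71.5 = 3
x=75: ŷ = 59.5 + 0.2·75 = 74.5; e = 77.1 − 74.5 = 2.6
x=80: ŷ = 59.5 + 0.2·80 = 75.5; e = 71.7 − 75.5 = -3.8
Largest |e| is 3.8 at x = 80, residual -3.8.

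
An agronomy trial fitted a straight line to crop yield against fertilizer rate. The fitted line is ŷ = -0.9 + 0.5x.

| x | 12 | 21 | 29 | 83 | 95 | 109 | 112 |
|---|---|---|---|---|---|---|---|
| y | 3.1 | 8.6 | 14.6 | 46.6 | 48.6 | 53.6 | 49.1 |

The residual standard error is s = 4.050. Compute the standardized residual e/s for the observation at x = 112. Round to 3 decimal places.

ŷ = -0.9 + 0.5·112 = 55.1
e = 49.1 − 55.1 = -6
e/s = -6 / 4.050 = -1.481

-1.481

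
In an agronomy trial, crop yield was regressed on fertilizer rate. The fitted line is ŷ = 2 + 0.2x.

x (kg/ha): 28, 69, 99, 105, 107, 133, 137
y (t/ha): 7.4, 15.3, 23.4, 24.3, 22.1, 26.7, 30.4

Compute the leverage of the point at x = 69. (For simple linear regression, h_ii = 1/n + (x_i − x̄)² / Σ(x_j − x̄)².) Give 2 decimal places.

h = 0.23

x̄ = (28 + 69 + 99 + 105 + 107 + 133 + 137)/7 = 96.8571
Σ(x − x̄)² = 4741.31 + 776.02 + 4.59184 + 66.3061 + 102.878 + 1306.31 + 1611.45 = 8608.86
h = 1/7 + (-27.8571)²/8608.86 = 0.142857 + 0.0901421 = 0.23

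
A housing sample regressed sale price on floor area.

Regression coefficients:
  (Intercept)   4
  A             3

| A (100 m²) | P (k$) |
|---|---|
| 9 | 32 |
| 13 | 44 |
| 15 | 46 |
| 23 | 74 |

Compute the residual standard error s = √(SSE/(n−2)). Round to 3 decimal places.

A=9: ŷ = 4 + 3·9 = 31; r = 32 − 31 = 1
A=13: ŷ = 4 + 3·13 = 43; r = 44 − 43 = 1
A=15: ŷ = 4 + 3·15 = 49; r = 46 − 49 = -3
A=23: ŷ = 4 + 3·23 = 73; r = 74 − 73 = 1
SSE = 1 + 1 + 9 + 1 = 12
s = √(12/2) = √6 ≈ 2.449

s = 2.449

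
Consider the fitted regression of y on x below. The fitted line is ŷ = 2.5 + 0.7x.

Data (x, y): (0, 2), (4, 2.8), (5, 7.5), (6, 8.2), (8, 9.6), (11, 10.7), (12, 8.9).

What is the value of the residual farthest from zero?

x=0: ŷ = 2.5 + 0.7·0 = 2.5; r = 2 − 2.5 = -0.5
x=4: ŷ = 2.5 + 0.7·4 = 5.3; r = 2.8 − 5.3 = -2.5
x=5: ŷ = 2.5 + 0.7·5 = 6; r = 7.5 − 6 = 1.5
x=6: ŷ = 2.5 + 0.7·6 = 6.7; r = 8.2 − 6.7 = 1.5
x=8: ŷ = 2.5 + 0.7·8 = 8.1; r = 9.6 − 8.1 = 1.5
x=11: ŷ = 2.5 + 0.7·11 = 10.2; r = 10.7 − 10.2 = 0.5
x=12: ŷ = 2.5 + 0.7·12 = 10.9; r = 8.9 − 10.9 = -2
Largest |r| is 2.5 at x = 4, residual -2.5.

r = -2.5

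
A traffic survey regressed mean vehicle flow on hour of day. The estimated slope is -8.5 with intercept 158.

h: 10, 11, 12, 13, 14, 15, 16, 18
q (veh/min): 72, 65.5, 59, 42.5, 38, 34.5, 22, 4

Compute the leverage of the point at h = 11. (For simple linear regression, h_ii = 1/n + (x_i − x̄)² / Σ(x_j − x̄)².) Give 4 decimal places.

h̄ = (10 + 11 + 12 + 13 + 14 + 15 + 16 + 18)/8 = 13.625
Σ(h − h̄)² = 13.1406 + 6.89062 + 2.64062 + 0.390625 + 0.140625 + 1.89062 + 5.64062 + 19.1406 = 49.875
h = 1/8 + (-2.625)²/49.875 = 0.125 + 0.138158 = 0.2632

h = 0.2632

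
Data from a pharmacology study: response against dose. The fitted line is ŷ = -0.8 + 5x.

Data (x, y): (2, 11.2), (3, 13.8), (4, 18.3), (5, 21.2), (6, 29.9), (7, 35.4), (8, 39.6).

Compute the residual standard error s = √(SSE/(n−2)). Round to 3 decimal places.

x=2: ŷ = -0.8 + 5·2 = 9.2; e = 11.2 − 9.2 = 2
x=3: ŷ = -0.8 + 5·3 = 14.2; e = 13.8 − 14.2 = -0.4
x=4: ŷ = -0.8 + 5·4 = 19.2; e = 18.3 − 19.2 = -0.9
x=5: ŷ = -0.8 + 5·5 = 24.2; e = 21.2 − 24.2 = -3
x=6: ŷ = -0.8 + 5·6 = 29.2; e = 29.9 − 29.2 = 0.7
x=7: ŷ = -0.8 + 5·7 = 34.2; e = 35.4 − 34.2 = 1.2
x=8: ŷ = -0.8 + 5·8 = 39.2; e = 39.6 − 39.2 = 0.4
SSE = 4 + 0.16 + 0.81 + 9 + 0.49 + 1.44 + 0.16 = 16.06
s = √(16.06/5) = √3.212 ≈ 1.792

s = 1.792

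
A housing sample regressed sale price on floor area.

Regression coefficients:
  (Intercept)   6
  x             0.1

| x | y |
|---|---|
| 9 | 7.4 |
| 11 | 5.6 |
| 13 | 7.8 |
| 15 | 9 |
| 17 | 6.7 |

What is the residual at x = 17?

ŷ = 6 + 0.1·17 = 7.7
r = 6.7 − 7.7 = -1

r = -1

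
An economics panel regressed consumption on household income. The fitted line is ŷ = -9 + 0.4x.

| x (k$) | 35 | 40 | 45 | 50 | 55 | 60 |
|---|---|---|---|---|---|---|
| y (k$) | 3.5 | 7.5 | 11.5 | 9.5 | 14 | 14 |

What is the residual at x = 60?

e = -1

ŷ = -9 + 0.4·60 = 15
e = 14 − 15 = -1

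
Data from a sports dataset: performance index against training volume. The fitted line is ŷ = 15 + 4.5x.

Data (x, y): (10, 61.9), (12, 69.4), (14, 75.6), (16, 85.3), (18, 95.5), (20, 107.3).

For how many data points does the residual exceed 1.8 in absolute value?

x=10: ŷ = 15 + 4.5·10 = 60; r = 61.9 − 60 = 1.9
x=12: ŷ = 15 + 4.5·12 = 69; r = 69.4 − 69 = 0.4
x=14: ŷ = 15 + 4.5·14 = 78; r = 75.6 − 78 = -2.4
x=16: ŷ = 15 + 4.5·16 = 87; r = 85.3 − 87 = -1.7
x=18: ŷ = 15 + 4.5·18 = 96; r = 95.5 − 96 = -0.5
x=20: ŷ = 15 + 4.5·20 = 105; r = 107.3 − 105 = 2.3
|r| > 1.8: x=10 (|r|=1.9), x=14 (|r|=2.4), x=20 (|r|=2.3) → 3

3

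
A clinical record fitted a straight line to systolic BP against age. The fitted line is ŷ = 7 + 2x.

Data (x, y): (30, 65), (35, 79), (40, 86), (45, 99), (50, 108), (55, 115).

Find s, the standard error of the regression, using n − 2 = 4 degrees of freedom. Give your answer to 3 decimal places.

s = 2.121

x=30: ŷ = 7 + 2·30 = 67; r = 65 − 67 = -2
x=35: ŷ = 7 + 2·35 = 77; r = 79 − 77 = 2
x=40: ŷ = 7 + 2·40 = 87; r = 86 − 87 = -1
x=45: ŷ = 7 + 2·45 = 97; r = 99 − 97 = 2
x=50: ŷ = 7 + 2·50 = 107; r = 108 − 107 = 1
x=55: ŷ = 7 + 2·55 = 117; r = 115 − 117 = -2
SSE = 4 + 4 + 1 + 4 + 1 + 4 = 18
s = √(18/4) = √4.5 ≈ 2.121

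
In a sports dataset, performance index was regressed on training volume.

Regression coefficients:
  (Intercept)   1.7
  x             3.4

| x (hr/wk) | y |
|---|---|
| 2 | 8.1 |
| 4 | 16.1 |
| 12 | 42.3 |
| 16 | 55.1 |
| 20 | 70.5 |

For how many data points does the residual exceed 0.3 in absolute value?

x=2: ŷ = 1.7 + 3.4·2 = 8.5; e = 8.1 − 8.5 = -0.4
x=4: ŷ = 1.7 + 3.4·4 = 15.3; e = 16.1 − 15.3 = 0.8
x=12: ŷ = 1.7 + 3.4·12 = 42.5; e = 42.3 − 42.5 = -0.2
x=16: ŷ = 1.7 + 3.4·16 = 56.1; e = 55.1 − 56.1 = -1
x=20: ŷ = 1.7 + 3.4·20 = 69.7; e = 70.5 − 69.7 = 0.8
|e| > 0.3: x=2 (|e|=0.4), x=4 (|e|=0.8), x=16 (|e|=1), x=20 (|e|=0.8) → 4

4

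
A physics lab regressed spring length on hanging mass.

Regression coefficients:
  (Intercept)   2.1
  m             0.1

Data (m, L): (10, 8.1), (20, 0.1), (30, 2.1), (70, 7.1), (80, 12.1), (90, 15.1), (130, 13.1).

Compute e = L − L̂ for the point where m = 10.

L̂ = 2.1 + 0.1·10 = 3.1
e = 8.1 − 3.1 = 5

e = 5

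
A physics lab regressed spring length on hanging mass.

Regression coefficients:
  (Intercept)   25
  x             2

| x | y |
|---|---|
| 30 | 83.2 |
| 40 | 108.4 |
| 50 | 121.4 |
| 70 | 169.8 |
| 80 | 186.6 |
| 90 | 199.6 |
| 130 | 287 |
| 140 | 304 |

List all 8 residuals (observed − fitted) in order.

x=30: ŷ = 25 + 2·30 = 85; e = 83.2 − 85 = -1.8
x=40: ŷ = 25 + 2·40 = 105; e = 108.4 − 105 = 3.4
x=50: ŷ = 25 + 2·50 = 125; e = 121.4 − 125 = -3.6
x=70: ŷ = 25 + 2·70 = 165; e = 169.8 − 165 = 4.8
x=80: ŷ = 25 + 2·80 = 185; e = 186.6 − 185 = 1.6
x=90: ŷ = 25 + 2·90 = 205; e = 199.6 − 205 = -5.4
x=130: ŷ = 25 + 2·130 = 285; e = 287 − 285 = 2
x=140: ŷ = 25 + 2·140 = 305; e = 304 − 305 = -1

-1.8, 3.4, -3.6, 4.8, 1.6, -5.4, 2, -1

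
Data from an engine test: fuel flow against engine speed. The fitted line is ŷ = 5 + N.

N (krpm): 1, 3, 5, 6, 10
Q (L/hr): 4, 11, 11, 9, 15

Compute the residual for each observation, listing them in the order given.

-2, 3, 1, -2, 0

N=1: ŷ = 5 + 1 = 6; r = 4 − 6 = -2
N=3: ŷ = 5 + 3 = 8; r = 11 − 8 = 3
N=5: ŷ = 5 + 5 = 10; r = 11 − 10 = 1
N=6: ŷ = 5 + 6 = 11; r = 9 − 11 = -2
N=10: ŷ = 5 + 10 = 15; r = 15 − 15 = 0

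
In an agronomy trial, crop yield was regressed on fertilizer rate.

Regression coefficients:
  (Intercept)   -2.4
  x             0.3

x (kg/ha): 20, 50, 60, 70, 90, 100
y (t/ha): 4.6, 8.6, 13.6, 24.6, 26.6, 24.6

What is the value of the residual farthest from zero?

x=20: ŷ = -2.4 + 0.3·20 = 3.6; r = 4.6 − 3.6 = 1
x=50: ŷ = -2.4 + 0.3·50 = 12.6; r = 8.6 − 12.6 = -4
x=60: ŷ = -2.4 + 0.3·60 = 15.6; r = 13.6 − 15.6 = -2
x=70: ŷ = -2.4 + 0.3·70 = 18.6; r = 24.6 − 18.6 = 6
x=90: ŷ = -2.4 + 0.3·90 = 24.6; r = 26.6 − 24.6 = 2
x=100: ŷ = -2.4 + 0.3·100 = 27.6; r = 24.6 − 27.6 = -3
Largest |r| is 6 at x = 70, residual 6.

r = 6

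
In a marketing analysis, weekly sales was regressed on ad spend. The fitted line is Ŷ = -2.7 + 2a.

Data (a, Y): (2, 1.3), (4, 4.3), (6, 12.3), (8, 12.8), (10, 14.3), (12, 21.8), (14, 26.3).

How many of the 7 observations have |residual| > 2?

2

a=2: Ŷ = -2.7 + 2·2 = 1.3; e = 1.3 − 1.3 = 0
a=4: Ŷ = -2.7 + 2·4 = 5.3; e = 4.3 − 5.3 = -1
a=6: Ŷ = -2.7 + 2·6 = 9.3; e = 12.3 − 9.3 = 3
a=8: Ŷ = -2.7 + 2·8 = 13.3; e = 12.8 − 13.3 = -0.5
a=10: Ŷ = -2.7 + 2·10 = 17.3; e = 14.3 − 17.3 = -3
a=12: Ŷ = -2.7 + 2·12 = 21.3; e = 21.8 − 21.3 = 0.5
a=14: Ŷ = -2.7 + 2·14 = 25.3; e = 26.3 − 25.3 = 1
|e| > 2: a=6 (|e|=3), a=10 (|e|=3) → 2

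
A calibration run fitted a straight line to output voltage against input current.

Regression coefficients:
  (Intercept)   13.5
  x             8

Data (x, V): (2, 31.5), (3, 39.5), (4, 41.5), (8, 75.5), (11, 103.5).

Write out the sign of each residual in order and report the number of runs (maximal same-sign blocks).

3 runs

x=2: ŷ = 13.5 + 8·2 = 29.5; r = 31.5 − 29.5 = 2
x=3: ŷ = 13.5 + 8·3 = 37.5; r = 39.5 − 37.5 = 2
x=4: ŷ = 13.5 + 8·4 = 45.5; r = 41.5 − 45.5 = -4
x=8: ŷ = 13.5 + 8·8 = 77.5; r = 75.5 − 77.5 = -2
x=11: ŷ = 13.5 + 8·11 = 101.5; r = 103.5 − 101.5 = 2
Signs: + + − − +
Runs: +×2, −×2, +×1 → 3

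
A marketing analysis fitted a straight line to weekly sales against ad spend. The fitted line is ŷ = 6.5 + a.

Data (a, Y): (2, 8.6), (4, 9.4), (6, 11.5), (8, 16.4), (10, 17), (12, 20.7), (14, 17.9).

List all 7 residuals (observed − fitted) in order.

0.1, -1.1, -1, 1.9, 0.5, 2.2, -2.6

a=2: ŷ = 6.5 + 2 = 8.5; e = 8.6 − 8.5 = 0.1
a=4: ŷ = 6.5 + 4 = 10.5; e = 9.4 − 10.5 = -1.1
a=6: ŷ = 6.5 + 6 = 12.5; e = 11.5 − 12.5 = -1
a=8: ŷ = 6.5 + 8 = 14.5; e = 16.4 − 14.5 = 1.9
a=10: ŷ = 6.5 + 10 = 16.5; e = 17 − 16.5 = 0.5
a=12: ŷ = 6.5 + 12 = 18.5; e = 20.7 − 18.5 = 2.2
a=14: ŷ = 6.5 + 14 = 20.5; e = 17.9 − 20.5 = -2.6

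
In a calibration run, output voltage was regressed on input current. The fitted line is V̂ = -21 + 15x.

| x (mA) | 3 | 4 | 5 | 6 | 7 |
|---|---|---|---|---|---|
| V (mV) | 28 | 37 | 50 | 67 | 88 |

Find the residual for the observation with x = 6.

e = -2

V̂ = -21 + 15·6 = 69
e = 67 − 69 = -2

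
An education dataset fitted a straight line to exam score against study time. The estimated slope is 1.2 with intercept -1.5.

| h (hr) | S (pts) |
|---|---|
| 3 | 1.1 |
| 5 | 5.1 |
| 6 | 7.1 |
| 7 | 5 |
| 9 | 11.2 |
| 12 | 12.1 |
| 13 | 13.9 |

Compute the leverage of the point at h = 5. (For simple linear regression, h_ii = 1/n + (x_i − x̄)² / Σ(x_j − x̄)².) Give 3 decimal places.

h = 0.244

h̄ = (3 + 5 + 6 + 7 + 9 + 12 + 13)/7 = 7.85714
Σ(h − h̄)² = 23.5918 + 8.16327 + 3.44898 + 0.734694 + 1.30612 + 17.1633 + 26.449 = 80.8571
h = 1/7 + (-2.85714)²/80.8571 = 0.142857 + 0.100959 = 0.244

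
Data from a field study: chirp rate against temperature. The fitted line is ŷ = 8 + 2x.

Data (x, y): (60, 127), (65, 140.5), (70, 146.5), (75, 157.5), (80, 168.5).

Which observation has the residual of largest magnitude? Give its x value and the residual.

x=60: ŷ = 8 + 2·60 = 128; r = 127 − 128 = -1
x=65: ŷ = 8 + 2·65 = 138; r = 140.5 − 138 = 2.5
x=70: ŷ = 8 + 2·70 = 148; r = 146.5 − 148 = -1.5
x=75: ŷ = 8 + 2·75 = 158; r = 157.5 − 158 = -0.5
x=80: ŷ = 8 + 2·80 = 168; r = 168.5 − 168 = 0.5
Largest |r| is 2.5 at x = 65, residual 2.5.

x = 65, r = 2.5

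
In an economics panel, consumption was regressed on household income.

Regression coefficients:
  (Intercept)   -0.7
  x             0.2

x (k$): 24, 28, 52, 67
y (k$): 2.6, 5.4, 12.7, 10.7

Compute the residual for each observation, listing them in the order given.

-1.5, 0.5, 3, -2

x=24: ŷ = -0.7 + 0.2·24 = 4.1; r = 2.6 − 4.1 = -1.5
x=28: ŷ = -0.7 + 0.2·28 = 4.9; r = 5.4 − 4.9 = 0.5
x=52: ŷ = -0.7 + 0.2·52 = 9.7; r = 12.7 − 9.7 = 3
x=67: ŷ = -0.7 + 0.2·67 = 12.7; r = 10.7 − 12.7 = -2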